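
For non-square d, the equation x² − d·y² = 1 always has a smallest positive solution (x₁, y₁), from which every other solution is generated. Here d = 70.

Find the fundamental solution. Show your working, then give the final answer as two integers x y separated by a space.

251 30

d=70: √d = [8; 2,1,2,1,2,16] (ℓ=6, even), read p_5/q_5
k=0  a_k=8  p_k/q_k = 8/1
k=1  a_k=2  p_k/q_k = 17/2
…
k=4  a_k=1  p_k/q_k = 92/11
k=5  a_k=2  p_k/q_k = 251/30
(x₁, y₁) = (251, 30);  251² − 70·30² = 1 ✓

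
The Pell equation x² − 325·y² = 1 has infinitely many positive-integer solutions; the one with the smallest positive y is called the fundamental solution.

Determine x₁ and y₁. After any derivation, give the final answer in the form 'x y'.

√325 → a₀=18, period (36); ℓ=1 odd so k=1
k=0  a_k=18  p_k/q_k = 18/1
k=1  a_k=36  p_k/q_k = 649/36
fundamental: x₁=649, y₁=36  (since 421201 − 325·1296 = 1)

649 36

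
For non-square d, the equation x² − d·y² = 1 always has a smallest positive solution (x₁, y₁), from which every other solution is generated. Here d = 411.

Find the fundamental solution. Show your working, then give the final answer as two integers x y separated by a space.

√411 → a₀=20, period (3,1,1,1,19,1,1,1,3,40); ℓ=10 even so k=9
k=0  a_k=20  p_k/q_k = 20/1
…
k=4  a_k=1  p_k/q_k = 223/11
k=5  a_k=19  p_k/q_k = 4379/216
…
k=7  a_k=1  p_k/q_k = 8981/443
k=8  a_k=1  p_k/q_k = 13583/670
k=9  a_k=3  p_k/q_k = 49730/2453
→ (49730, 2453).  Check: 49730²=2473072900, 411·2453²=2473072899, difference 1.

49730 2453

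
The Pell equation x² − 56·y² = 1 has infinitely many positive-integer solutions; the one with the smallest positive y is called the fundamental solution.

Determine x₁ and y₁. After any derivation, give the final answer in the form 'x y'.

√56 = [7; 2,14, …], period ℓ=2 (even) → k=1
a_0=7:  p_0=7·1+0=7,  q_0=7·0+1=1
a_1=2:  p_1=2·7+1=15,  q_1=2·1+0=2
fundamental: x₁=15, y₁=2  (since 225 − 56·4 = 1)

15 2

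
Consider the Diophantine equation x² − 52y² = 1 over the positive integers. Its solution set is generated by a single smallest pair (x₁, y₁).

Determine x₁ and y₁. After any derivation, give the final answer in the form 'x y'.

√52 = [7; 4,1,2,1,4,14, …], period ℓ=6 (even) → k=5
step 0: (7, 1)  from 7·(1,0) + (0,1)
…
step 2: (36, 5)  from 1·(29,4) + (7,1)
step 3: (101, 14)  from 2·(36,5) + (29,4)
step 4: (137, 19)  from 1·(101,14) + (36,5)
step 5: (649, 90)  from 4·(137,19) + (101,14)
(x₁, y₁) = (649, 90);  649² − 52·90² = 1 ✓

649 90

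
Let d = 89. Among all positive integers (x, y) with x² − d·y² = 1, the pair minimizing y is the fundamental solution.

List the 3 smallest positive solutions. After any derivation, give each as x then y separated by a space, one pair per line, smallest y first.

500001 53000
500002000001 53000106000
500003000004500001 53000212000159000

√89 → a₀=9, period (2,3,3,2,18); ℓ=5 odd so k=9
i=0: a=9 ⇒ p=9, q=1
…
i=2: a=3 ⇒ p=66, q=7
i=3: a=3 ⇒ p=217, q=23
…
i=7: a=3 ⇒ p=66019, q=6998
i=8: a=3 ⇒ p=216991, q=23001
i=9: a=2 ⇒ p=500001, q=53000
→ (500001, 53000).  Check: 500001²=250001000001, 89·53000²=250001000000, difference 1.
(500001+53000√89)^2 = 500002000001 + 53000106000√89
(500001+53000√89)^3 = 500003000004500001 + 53000212000159000√89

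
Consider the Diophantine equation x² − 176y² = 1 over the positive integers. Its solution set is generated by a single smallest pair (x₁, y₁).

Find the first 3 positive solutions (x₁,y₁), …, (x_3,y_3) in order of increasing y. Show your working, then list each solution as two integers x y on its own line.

[13; 3,1,3,26] for √176; ℓ=4 ⇒ convergent index 3
a_0=13:  p_0=13·1+0=13,  q_0=13·0+1=1
…
a_2=1:  p_2=1·40+13=53,  q_2=1·3+1=4
a_3=3:  p_3=3·53+40=199,  q_3=3·4+3=15
→ (199, 15).  Check: 199²=39601, 176·15²=39600, difference 1.
(199+15√176)^2 = 79201 + 5970√176
(199+15√176)^3 = 31521799 + 2376045√176

199 15
79201 5970
31521799 2376045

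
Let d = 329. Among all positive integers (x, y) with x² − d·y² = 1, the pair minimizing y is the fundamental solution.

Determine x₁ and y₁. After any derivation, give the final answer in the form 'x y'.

2376415 131016

√329 → a₀=18, period (7,4,2,1,1,4,1,1,2,4,7,36); ℓ=12 even so k=11
i=0: a=18 ⇒ p=18, q=1
i=1: a=7 ⇒ p=127, q=7
i=2: a=4 ⇒ p=526, q=29
…
i=8: a=1 ⇒ p=29366, q=1619
i=9: a=2 ⇒ p=74857, q=4127
i=10: a=4 ⇒ p=328794, q=18127
i=11: a=7 ⇒ p=2376415, q=131016
fundamental: x₁=2376415, y₁=131016  (since 5647348252225 − 329·17165192256 = 1)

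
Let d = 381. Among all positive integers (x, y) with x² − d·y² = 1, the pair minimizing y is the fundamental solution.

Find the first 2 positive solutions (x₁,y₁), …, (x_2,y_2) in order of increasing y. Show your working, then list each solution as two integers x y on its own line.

√381 = [19; 1,1,12,1,1,38, …], period ℓ=6 (even) → k=5
a_0=19:  p_0=19·1+0=19,  q_0=19·0+1=1
…
a_3=12:  p_3=12·39+20=488,  q_3=12·2+1=25
a_4=1:  p_4=1·488+39=527,  q_4=1·25+2=27
a_5=1:  p_5=1·527+488=1015,  q_5=1·27+25=52
fundamental: x₁=1015, y₁=52  (since 1030225 − 381·2704 = 1)
(x_2, y_2) = (1015·1015 + 381·52·52, 1015·52 + 52·1015) = (2060449, 105560)

1015 52
2060449 105560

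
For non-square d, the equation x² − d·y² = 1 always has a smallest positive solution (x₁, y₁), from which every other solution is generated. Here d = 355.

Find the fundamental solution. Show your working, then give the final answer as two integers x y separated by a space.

√355 → a₀=18, period (1,5,3,3,1,6,1,3,3,5,1,36); ℓ=12 even so k=11
a_0=18:  p_0=18·1+0=18,  q_0=18·0+1=1
…
a_3=3:  p_3=3·113+19=358,  q_3=3·6+1=19
a_4=3:  p_4=3·358+113=1187,  q_4=3·19+6=63
…
a_8=3:  p_8=3·12002+10457=46463,  q_8=3·637+555=2466
a_9=3:  p_9=3·46463+12002=151391,  q_9=3·2466+637=8035
a_10=5:  p_10=5·151391+46463=803418,  q_10=5·8035+2466=42641
a_11=1:  p_11=1·803418+151391=954809,  q_11=1·42641+8035=50676
fundamental: x₁=954809, y₁=50676  (since 911660226481 − 355·2568056976 = 1)

954809 50676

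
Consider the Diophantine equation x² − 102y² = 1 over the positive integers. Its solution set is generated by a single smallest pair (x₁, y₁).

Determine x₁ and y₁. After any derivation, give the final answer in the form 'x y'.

101 10

√102 = [10; 10,20, …], period ℓ=2 (even) → k=1
k=0  a_k=10  p_k/q_k = 10/1
k=1  a_k=10  p_k/q_k = 101/10
→ (101, 10).  Check: 101²=10201, 102·10²=10200, difference 1.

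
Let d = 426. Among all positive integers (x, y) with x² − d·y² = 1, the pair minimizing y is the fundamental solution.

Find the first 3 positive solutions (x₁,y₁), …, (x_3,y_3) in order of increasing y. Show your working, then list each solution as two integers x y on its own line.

d=426: √d = [20; 1,1,1,3,2,6,2,3,1,1,1,40] (ℓ=12, even), read p_11/q_11
i=0: a=20 ⇒ p=20, q=1
…
i=4: a=3 ⇒ p=227, q=11
…
i=6: a=6 ⇒ p=3323, q=161
i=7: a=2 ⇒ p=7162, q=347
…
i=9: a=1 ⇒ p=31971, q=1549
i=10: a=1 ⇒ p=56780, q=2751
i=11: a=1 ⇒ p=88751, q=4300
→ (88751, 4300).  Check: 88751²=7876740001, 426·4300²=7876740000, difference 1.
(x_2, y_2) = (88751·88751 + 426·4300·4300, 88751·4300 + 4300·88751) = (15753480001, 763258600)
(x_3, y_3) = (88751·15753480001 + 426·4300·763258600, 88751·763258600 + 4300·15753480001) = (2796274207048751, 135479928012900)

88751 4300
15753480001 763258600
2796274207048751 135479928012900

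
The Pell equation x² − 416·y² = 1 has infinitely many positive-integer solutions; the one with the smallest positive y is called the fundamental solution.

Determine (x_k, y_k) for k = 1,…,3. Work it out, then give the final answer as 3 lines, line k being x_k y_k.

5201 255
54100801 2652510
562756526801 27591408765

√416 → a₀=20, period (2,1,1,9,1,1,2,40); ℓ=8 even so k=7
step 0: (20, 1)  from 20·(1,0) + (0,1)
…
step 3: (102, 5)  from 1·(61,3) + (41,2)
step 4: (979, 48)  from 9·(102,5) + (61,3)
…
step 6: (2060, 101)  from 1·(1081,53) + (979,48)
step 7: (5201, 255)  from 2·(2060,101) + (1081,53)
→ (5201, 255).  Check: 5201²=27050401, 416·255²=27050400, difference 1.
(5201+255√416)^2 = 54100801 + 2652510√416
(5201+255√416)^3 = 562756526801 + 27591408765√416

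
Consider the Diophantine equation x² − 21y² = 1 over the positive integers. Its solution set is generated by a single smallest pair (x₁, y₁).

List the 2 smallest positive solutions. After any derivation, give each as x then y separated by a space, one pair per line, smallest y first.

55 12
6049 1320

√21 → a₀=4, period (1,1,2,1,1,8); ℓ=6 even so k=5
k=0  a_k=4  p_k/q_k = 4/1
k=1  a_k=1  p_k/q_k = 5/1
k=2  a_k=1  p_k/q_k = 9/2
…
k=4  a_k=1  p_k/q_k = 32/7
k=5  a_k=1  p_k/q_k = 55/12
→ (55, 12).  Check: 55²=3025, 21·12²=3024, difference 1.
k=2:  x_2 = 55·55+21·12·12 = 6049,  y_2 = 55·12+12·55 = 1320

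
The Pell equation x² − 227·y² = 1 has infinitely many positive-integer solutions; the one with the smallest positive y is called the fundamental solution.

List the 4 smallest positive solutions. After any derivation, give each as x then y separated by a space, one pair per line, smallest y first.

226 15
102151 6780
46172026 3064545
20869653601 1385167560

[15; 15,30] for √227; ℓ=2 ⇒ convergent index 1
a_0=15:  p_0=15·1+0=15,  q_0=15·0+1=1
a_1=15:  p_1=15·15+1=226,  q_1=15·1+0=15
fundamental: x₁=226, y₁=15  (since 51076 − 227·225 = 1)
(x_2, y_2) = (226·226 + 227·15·15, 226·15 + 15·226) = (102151, 6780)
(x_3, y_3) = (226·102151 + 227·15·6780, 226·6780 + 15·102151) = (46172026, 3064545)
(x_4, y_4) = (226·46172026 + 227·15·3064545, 226·3064545 + 15·46172026) = (20869653601, 1385167560)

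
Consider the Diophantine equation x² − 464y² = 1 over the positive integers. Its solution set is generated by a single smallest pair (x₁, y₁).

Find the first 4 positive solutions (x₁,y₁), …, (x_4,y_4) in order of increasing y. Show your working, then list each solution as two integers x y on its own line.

d=464: √d = [21; 1,1,5,1,1,1,5,1,1,42] (ℓ=10, even), read p_9/q_9
k=0  a_k=21  p_k/q_k = 21/1
k=1  a_k=1  p_k/q_k = 22/1
k=2  a_k=1  p_k/q_k = 43/2
k=3  a_k=5  p_k/q_k = 237/11
k=4  a_k=1  p_k/q_k = 280/13
k=5  a_k=1  p_k/q_k = 517/24
k=6  a_k=1  p_k/q_k = 797/37
…
k=8  a_k=1  p_k/q_k = 5299/246
k=9  a_k=1  p_k/q_k = 9801/455
fundamental: x₁=9801, y₁=455  (since 96059601 − 464·207025 = 1)
k=2:  x_2 = 9801·9801+464·455·455 = 192119201,  y_2 = 9801·455+455·9801 = 8918910
k=3:  x_3 = 9801·192119201+464·455·8918910 = 3765920568201,  y_3 = 9801·8918910+455·192119201 = 174828473365
k=4:  x_4 = 9801·3765920568201+464·455·174828473365 = 73819574785756801,  y_4 = 9801·174828473365+455·3765920568201 = 3426987725981820

9801 455
192119201 8918910
3765920568201 174828473365
73819574785756801 3426987725981820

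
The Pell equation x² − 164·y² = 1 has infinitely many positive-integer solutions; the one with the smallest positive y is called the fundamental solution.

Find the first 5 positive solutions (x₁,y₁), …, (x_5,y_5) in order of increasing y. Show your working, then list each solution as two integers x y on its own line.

2049 160
8396801 655680
34410088449 2686976480
141012534067201 11011228959360
577869330197301249 45124013588480800

√164 → a₀=12, period (1,4,6,4,1,24); ℓ=6 even so k=5
a_0=12:  p_0=12·1+0=12,  q_0=12·0+1=1
a_1=1:  p_1=1·12+1=13,  q_1=1·1+0=1
a_2=4:  p_2=4·13+12=64,  q_2=4·1+1=5
…
a_4=4:  p_4=4·397+64=1652,  q_4=4·31+5=129
a_5=1:  p_5=1·1652+397=2049,  q_5=1·129+31=160
→ (2049, 160).  Check: 2049²=4198401, 164·160²=4198400, difference 1.
(2049+160√164)^2 = 8396801 + 655680√164
(2049+160√164)^3 = 34410088449 + 2686976480√164
(2049+160√164)^4 = 141012534067201 + 11011228959360√164
(2049+160√164)^5 = 577869330197301249 + 45124013588480800√164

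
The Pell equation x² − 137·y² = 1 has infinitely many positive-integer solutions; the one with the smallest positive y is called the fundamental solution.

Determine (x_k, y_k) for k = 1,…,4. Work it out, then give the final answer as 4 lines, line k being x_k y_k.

6083073 519712
74007554246657 6322892069952
900386710067742990849 76925228065277725280
10954236171143757109591351297 935883555725460013412300928

√137 → a₀=11, period (1,2,2,1,1,2,2,1,22); ℓ=9 odd so k=17
a_0=11:  p_0=11·1+0=11,  q_0=11·0+1=1
…
a_2=2:  p_2=2·12+11=35,  q_2=2·1+1=3
…
a_4=1:  p_4=1·82+35=117,  q_4=1·7+3=10
a_5=1:  p_5=1·117+82=199,  q_5=1·10+7=17
…
a_8=1:  p_8=1·1229+515=1744,  q_8=1·105+44=149
…
a_12=2:  p_12=2·122279+41341=285899,  q_12=2·10447+3532=24426
…
a_16=2:  p_16=2·1796332+694077=4286741,  q_16=2·153471+59299=366241
a_17=1:  p_17=1·4286741+1796332=6083073,  q_17=1·366241+153471=519712
(x₁, y₁) = (6083073, 519712);  6083073² − 137·519712² = 1 ✓
k=2:  x_2 = 6083073·6083073+137·519712·519712 = 74007554246657,  y_2 = 6083073·519712+519712·6083073 = 6322892069952
k=3:  x_3 = 6083073·74007554246657+137·519712·6322892069952 = 900386710067742990849,  y_3 = 6083073·6322892069952+519712·74007554246657 = 76925228065277725280
k=4:  x_4 = 6083073·900386710067742990849+137·519712·76925228065277725280 = 10954236171143757109591351297,  y_4 = 6083073·76925228065277725280+519712·900386710067742990849 = 935883555725460013412300928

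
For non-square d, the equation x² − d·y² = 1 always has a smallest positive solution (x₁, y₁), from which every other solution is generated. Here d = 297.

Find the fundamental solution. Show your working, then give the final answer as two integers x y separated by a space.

48599 2820

d=297: √d = [17; 4,3,1,1,2,1,1,3,4,34] (ℓ=10, even), read p_9/q_9
step 0: (17, 1)  from 17·(1,0) + (0,1)
…
step 2: (224, 13)  from 3·(69,4) + (17,1)
step 3: (293, 17)  from 1·(224,13) + (69,4)
step 4: (517, 30)  from 1·(293,17) + (224,13)
…
step 6: (1844, 107)  from 1·(1327,77) + (517,30)
step 7: (3171, 184)  from 1·(1844,107) + (1327,77)
step 8: (11357, 659)  from 3·(3171,184) + (1844,107)
step 9: (48599, 2820)  from 4·(11357,659) + (3171,184)
→ (48599, 2820).  Check: 48599²=2361862801, 297·2820²=2361862800, difference 1.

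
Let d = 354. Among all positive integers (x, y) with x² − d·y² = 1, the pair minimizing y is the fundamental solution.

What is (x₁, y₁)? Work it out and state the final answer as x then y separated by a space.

√354 = [18; 1,4,2,2,18,2,2,4,1,36, …], period ℓ=10 (even) → k=9
k=0  a_k=18  p_k/q_k = 18/1
k=1  a_k=1  p_k/q_k = 19/1
k=2  a_k=4  p_k/q_k = 94/5
k=3  a_k=2  p_k/q_k = 207/11
k=4  a_k=2  p_k/q_k = 508/27
…
k=8  a_k=4  p_k/q_k = 210294/11177
k=9  a_k=1  p_k/q_k = 258065/13716
(x₁, y₁) = (258065, 13716);  258065² − 354·13716² = 1 ✓

258065 13716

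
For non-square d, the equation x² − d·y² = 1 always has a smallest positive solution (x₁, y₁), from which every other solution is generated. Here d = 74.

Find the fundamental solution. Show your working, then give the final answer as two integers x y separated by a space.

3699 430

d=74: √d = [8; 1,1,1,1,16] (ℓ=5, odd), read p_9/q_9
a_0=8:  p_0=8·1+0=8,  q_0=8·0+1=1
a_1=1:  p_1=1·8+1=9,  q_1=1·1+0=1
…
a_3=1:  p_3=1·17+9=26,  q_3=1·2+1=3
…
a_6=1:  p_6=1·714+43=757,  q_6=1·83+5=88
a_7=1:  p_7=1·757+714=1471,  q_7=1·88+83=171
a_8=1:  p_8=1·1471+757=2228,  q_8=1·171+88=259
a_9=1:  p_9=1·2228+1471=3699,  q_9=1·259+171=430
→ (3699, 430).  Check: 3699²=13682601, 74·430²=13682600, difference 1.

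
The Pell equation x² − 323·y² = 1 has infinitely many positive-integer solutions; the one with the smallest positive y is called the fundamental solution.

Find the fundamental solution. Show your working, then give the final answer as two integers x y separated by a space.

18 1

√323 → a₀=17, period (1,34); ℓ=2 even so k=1
k=0  a_k=17  p_k/q_k = 17/1
k=1  a_k=1  p_k/q_k = 18/1
→ (18, 1).  Check: 18²=324, 323·1²=323, difference 1.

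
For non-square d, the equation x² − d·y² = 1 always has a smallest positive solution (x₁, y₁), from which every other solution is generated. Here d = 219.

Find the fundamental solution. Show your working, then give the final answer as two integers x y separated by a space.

[14; 1,3,1,28] for √219; ℓ=4 ⇒ convergent index 3
k=0  a_k=14  p_k/q_k = 14/1
k=1  a_k=1  p_k/q_k = 15/1
k=2  a_k=3  p_k/q_k = 59/4
k=3  a_k=1  p_k/q_k = 74/5
(x₁, y₁) = (74, 5);  74² − 219·5² = 1 ✓

74 5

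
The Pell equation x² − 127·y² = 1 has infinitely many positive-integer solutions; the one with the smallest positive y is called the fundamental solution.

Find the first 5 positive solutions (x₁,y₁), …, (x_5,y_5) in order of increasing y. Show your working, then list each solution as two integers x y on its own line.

4730624 419775
44757606858751 3971595379200
423462818377139450624 37576248838264821825
4006486743445029115330560001 355518209168531397366758400
37906364688445371364544653008890624 3363645945459311770024609913661375

√127 = [11; 3,1,2,2,7,11,7,2,2,1,3,22, …], period ℓ=12 (even) → k=11
a_0=11:  p_0=11·1+0=11,  q_0=11·0+1=1
a_1=3:  p_1=3·11+1=34,  q_1=3·1+0=3
…
a_4=2:  p_4=2·124+45=293,  q_4=2·11+4=26
…
a_6=11:  p_6=11·2175+293=24218,  q_6=11·193+26=2149
a_7=7:  p_7=7·24218+2175=171701,  q_7=7·2149+193=15236
…
a_10=1:  p_10=1·906941+367620=1274561,  q_10=1·80478+32621=113099
a_11=3:  p_11=3·1274561+906941=4730624,  q_11=3·113099+80478=419775
(x₁, y₁) = (4730624, 419775);  4730624² − 127·419775² = 1 ✓
(x_2, y_2) = (4730624·4730624 + 127·419775·419775, 4730624·419775 + 419775·4730624) = (44757606858751, 3971595379200)
(x_3, y_3) = (4730624·44757606858751 + 127·419775·3971595379200, 4730624·3971595379200 + 419775·44757606858751) = (423462818377139450624, 37576248838264821825)
(x_4, y_4) = (4730624·423462818377139450624 + 127·419775·37576248838264821825, 4730624·37576248838264821825 + 419775·423462818377139450624) = (4006486743445029115330560001, 355518209168531397366758400)
(x_5, y_5) = (4730624·4006486743445029115330560001 + 127·419775·355518209168531397366758400, 4730624·355518209168531397366758400 + 419775·4006486743445029115330560001) = (37906364688445371364544653008890624, 3363645945459311770024609913661375)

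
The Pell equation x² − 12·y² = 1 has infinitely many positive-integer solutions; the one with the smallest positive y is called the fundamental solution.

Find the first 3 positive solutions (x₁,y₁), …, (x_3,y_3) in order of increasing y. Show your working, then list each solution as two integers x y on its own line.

d=12: √d = [3; 2,6] (ℓ=2, even), read p_1/q_1
i=0: a=3 ⇒ p=3, q=1
i=1: a=2 ⇒ p=7, q=2
→ (7, 2).  Check: 7²=49, 12·2²=48, difference 1.
(x_2, y_2) = (7·7 + 12·2·2, 7·2 + 2·7) = (97, 28)
(x_3, y_3) = (7·97 + 12·2·28, 7·28 + 2·97) = (1351, 390)

7 2
97 28
1351 390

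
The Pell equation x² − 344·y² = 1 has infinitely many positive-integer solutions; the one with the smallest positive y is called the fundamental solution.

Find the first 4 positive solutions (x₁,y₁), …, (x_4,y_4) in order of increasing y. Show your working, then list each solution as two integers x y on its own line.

10405 561
216528049 11674410
4505948689285 242944471539
93768792007492801 5055674441052180

√344 → a₀=18, period (1,1,4,1,3,1,4,1,1,36); ℓ=10 even so k=9
i=0: a=18 ⇒ p=18, q=1
…
i=3: a=4 ⇒ p=167, q=9
i=4: a=1 ⇒ p=204, q=11
i=5: a=3 ⇒ p=779, q=42
i=6: a=1 ⇒ p=983, q=53
i=7: a=4 ⇒ p=4711, q=254
i=8: a=1 ⇒ p=5694, q=307
i=9: a=1 ⇒ p=10405, q=561
→ (10405, 561).  Check: 10405²=108264025, 344·561²=108264024, difference 1.
n=2: (10405,561)∘(10405,561) = (10405·10405+344·561·561, 10405·561+561·10405) = (216528049,11674410)
n=3: (216528049,11674410)∘(10405,561) = (10405·216528049+344·561·11674410, 10405·11674410+561·216528049) = (4505948689285,242944471539)
n=4: (4505948689285,242944471539)∘(10405,561) = (10405·4505948689285+344·561·242944471539, 10405·242944471539+561·4505948689285) = (93768792007492801,5055674441052180)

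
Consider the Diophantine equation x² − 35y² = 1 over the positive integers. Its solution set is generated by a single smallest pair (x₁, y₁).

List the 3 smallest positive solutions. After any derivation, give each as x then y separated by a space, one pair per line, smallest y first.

6 1
71 12
846 143

[5; 1,10] for √35; ℓ=2 ⇒ convergent index 1
step 0: (5, 1)  from 5·(1,0) + (0,1)
step 1: (6, 1)  from 1·(5,1) + (1,0)
→ (6, 1).  Check: 6²=36, 35·1²=35, difference 1.
(x_2, y_2) = (6·6 + 35·1·1, 6·1 + 1·6) = (71, 12)
(x_3, y_3) = (6·71 + 35·1·12, 6·12 + 1·71) = (846, 143)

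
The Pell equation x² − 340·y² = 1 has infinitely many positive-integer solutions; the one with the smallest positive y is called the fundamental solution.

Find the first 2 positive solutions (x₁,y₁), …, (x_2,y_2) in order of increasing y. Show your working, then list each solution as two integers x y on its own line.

285769 15498
163327842721 8857695924

[18; 2,3,1,1,1,…,3,2,36] for √340; ℓ=14 ⇒ convergent index 13
i=0: a=18 ⇒ p=18, q=1
i=1: a=2 ⇒ p=37, q=2
…
i=5: a=1 ⇒ p=461, q=25
…
i=8: a=1 ⇒ p=7265, q=394
…
i=11: a=1 ⇒ p=34813, q=1888
i=12: a=3 ⇒ p=125478, q=6805
i=13: a=2 ⇒ p=285769, q=15498
→ (285769, 15498).  Check: 285769²=81663921361, 340·15498²=81663921360, difference 1.
(x_2, y_2) = (285769·285769 + 340·15498·15498, 285769·15498 + 15498·285769) = (163327842721, 8857695924)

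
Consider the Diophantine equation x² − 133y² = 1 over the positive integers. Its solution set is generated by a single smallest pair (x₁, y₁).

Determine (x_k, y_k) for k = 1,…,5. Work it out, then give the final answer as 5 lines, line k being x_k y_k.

√133 → a₀=11, period (1,1,7,5,1,…,1,1,22); ℓ=16 even so k=15
step 0: (11, 1)  from 11·(1,0) + (0,1)
…
step 3: (173, 15)  from 7·(23,2) + (12,1)
…
step 5: (1061, 92)  from 1·(888,77) + (173,15)
step 6: (1949, 169)  from 1·(1061,92) + (888,77)
step 7: (3010, 261)  from 1·(1949,169) + (1061,92)
step 8: (7969, 691)  from 2·(3010,261) + (1949,169)
…
step 10: (18948, 1643)  from 1·(10979,952) + (7969,691)
step 11: (29927, 2595)  from 1·(18948,1643) + (10979,952)
step 12: (168583, 14618)  from 5·(29927,2595) + (18948,1643)
step 13: (1210008, 104921)  from 7·(168583,14618) + (29927,2595)
step 14: (1378591, 119539)  from 1·(1210008,104921) + (168583,14618)
step 15: (2588599, 224460)  from 1·(1378591,119539) + (1210008,104921)
(x₁, y₁) = (2588599, 224460);  2588599² − 133·224460² = 1 ✓
k=2:  x_2 = 2588599·2588599+133·224460·224460 = 13401689565601,  y_2 = 2588599·224460+224460·2588599 = 1162073863080
k=3:  x_3 = 2588599·13401689565601+133·224460·1162073863080 = 69383200415647777399,  y_3 = 2588599·1162073863080+224460·13401689565601 = 6016286479789825380
k=4:  x_4 = 2588599·69383200415647777399+133·224460·6016286479789825380 = 359210566425477440164982401,  y_4 = 2588599·6016286479789825380+224460·69383200415647777399 = 31147506330593762303822160
k=5:  x_5 = 2588599·359210566425477440164982401+133·224460·31147506330593762303822160 = 1859704226076779569066850908714999,  y_5 = 2588599·31147506330593762303822160+224460·359210566425477440164982401 = 161256807479731348725343689282300

2588599 224460
13401689565601 1162073863080
69383200415647777399 6016286479789825380
359210566425477440164982401 31147506330593762303822160
1859704226076779569066850908714999 161256807479731348725343689282300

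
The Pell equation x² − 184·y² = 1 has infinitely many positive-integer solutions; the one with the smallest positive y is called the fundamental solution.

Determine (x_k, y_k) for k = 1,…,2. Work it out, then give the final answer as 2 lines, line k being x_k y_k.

24335 1794
1184384449 87313980

[13; 1,1,3,2,1,2,1,2,3,1,1,26] for √184; ℓ=12 ⇒ convergent index 11
i=0: a=13 ⇒ p=13, q=1
i=1: a=1 ⇒ p=14, q=1
i=2: a=1 ⇒ p=27, q=2
i=3: a=3 ⇒ p=95, q=7
…
i=5: a=1 ⇒ p=312, q=23
i=6: a=2 ⇒ p=841, q=62
i=7: a=1 ⇒ p=1153, q=85
i=8: a=2 ⇒ p=3147, q=232
…
i=10: a=1 ⇒ p=13741, q=1013
i=11: a=1 ⇒ p=24335, q=1794
fundamental: x₁=24335, y₁=1794  (since 592192225 − 184·3218436 = 1)
k=2:  x_2 = 24335·24335+184·1794·1794 = 1184384449,  y_2 = 24335·1794+1794·24335 = 87313980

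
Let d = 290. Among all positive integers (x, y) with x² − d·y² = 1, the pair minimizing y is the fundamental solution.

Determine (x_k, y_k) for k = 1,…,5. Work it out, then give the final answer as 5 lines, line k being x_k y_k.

579 34
670481 39372
776416419 45592742
899089542721 52796355864
1041144914054499 61138134497770

√290 = [17; 34, …], period ℓ=1 (odd) → k=1
k=0  a_k=17  p_k/q_k = 17/1
k=1  a_k=34  p_k/q_k = 579/34
(x₁, y₁) = (579, 34);  579² − 290·34² = 1 ✓
n=2: (579,34)∘(579,34) = (579·579+290·34·34, 579·34+34·579) = (670481,39372)
n=3: (670481,39372)∘(579,34) = (579·670481+290·34·39372, 579·39372+34·670481) = (776416419,45592742)
n=4: (776416419,45592742)∘(579,34) = (579·776416419+290·34·45592742, 579·45592742+34·776416419) = (899089542721,52796355864)
n=5: (899089542721,52796355864)∘(579,34) = (579·899089542721+290·34·52796355864, 579·52796355864+34·899089542721) = (1041144914054499,61138134497770)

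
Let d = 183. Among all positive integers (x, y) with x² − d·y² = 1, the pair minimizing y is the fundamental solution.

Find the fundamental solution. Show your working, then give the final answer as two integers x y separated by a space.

√183 = [13; 1,1,8,1,1,26, …], period ℓ=6 (even) → k=5
i=0: a=13 ⇒ p=13, q=1
…
i=3: a=8 ⇒ p=230, q=17
i=4: a=1 ⇒ p=257, q=19
i=5: a=1 ⇒ p=487, q=36
(x₁, y₁) = (487, 36);  487² − 183·36² = 1 ✓

487 36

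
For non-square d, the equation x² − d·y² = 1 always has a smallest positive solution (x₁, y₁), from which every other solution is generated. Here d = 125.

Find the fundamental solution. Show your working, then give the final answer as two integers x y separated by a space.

930249 83204

√125 → a₀=11, period (5,1,1,5,22); ℓ=5 odd so k=9
k=0  a_k=11  p_k/q_k = 11/1
k=1  a_k=5  p_k/q_k = 56/5
…
k=6  a_k=5  p_k/q_k = 76317/6826
…
k=8  a_k=1  p_k/q_k = 167761/15005
k=9  a_k=5  p_k/q_k = 930249/83204
fundamental: x₁=930249, y₁=83204  (since 865363202001 − 125·6922905616 = 1)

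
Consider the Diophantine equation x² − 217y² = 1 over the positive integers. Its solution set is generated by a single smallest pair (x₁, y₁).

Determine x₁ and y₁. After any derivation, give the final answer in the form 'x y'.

3844063 260952

√217 → a₀=14, period (1,2,1,2,1,…,2,1,28); ℓ=16 even so k=15
k=0  a_k=14  p_k/q_k = 14/1
k=1  a_k=1  p_k/q_k = 15/1
k=2  a_k=2  p_k/q_k = 44/3
…
k=4  a_k=2  p_k/q_k = 162/11
…
k=6  a_k=1  p_k/q_k = 383/26
k=7  a_k=9  p_k/q_k = 3668/249
k=8  a_k=4  p_k/q_k = 15055/1022
k=9  a_k=9  p_k/q_k = 139163/9447
…
k=11  a_k=1  p_k/q_k = 293381/19916
k=12  a_k=2  p_k/q_k = 740980/50301
…
k=14  a_k=2  p_k/q_k = 2809702/190735
k=15  a_k=1  p_k/q_k = 3844063/260952
→ (3844063, 260952).  Check: 3844063²=14776820347969, 217·260952²=14776820347968, difference 1.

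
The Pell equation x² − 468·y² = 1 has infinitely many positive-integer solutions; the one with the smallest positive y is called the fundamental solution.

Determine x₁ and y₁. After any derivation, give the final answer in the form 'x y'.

d=468: √d = [21; 1,1,1,2,1,1,1,42] (ℓ=8, even), read p_7/q_7
a_0=21:  p_0=21·1+0=21,  q_0=21·0+1=1
…
a_6=1:  p_6=1·238+173=411,  q_6=1·11+8=19
a_7=1:  p_7=1·411+238=649,  q_7=1·19+11=30
(x₁, y₁) = (649, 30);  649² − 468·30² = 1 ✓

649 30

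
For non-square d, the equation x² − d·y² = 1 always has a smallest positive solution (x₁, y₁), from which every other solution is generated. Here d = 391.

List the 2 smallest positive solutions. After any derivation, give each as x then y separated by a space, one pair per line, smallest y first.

d=391: √d = [19; 1,3,2,2,1,…,3,1,38] (ℓ=16, even), read p_15/q_15
k=0  a_k=19  p_k/q_k = 19/1
…
k=2  a_k=3  p_k/q_k = 79/4
…
k=4  a_k=2  p_k/q_k = 435/22
k=5  a_k=1  p_k/q_k = 613/31
k=6  a_k=1  p_k/q_k = 1048/53
k=7  a_k=2  p_k/q_k = 2709/137
k=8  a_k=19  p_k/q_k = 52519/2656
k=9  a_k=2  p_k/q_k = 107747/5449
…
k=11  a_k=1  p_k/q_k = 268013/13554
…
k=13  a_k=2  p_k/q_k = 1660597/83980
k=14  a_k=3  p_k/q_k = 5678083/287153
k=15  a_k=1  p_k/q_k = 7338680/371133
→ (7338680, 371133).  Check: 7338680²=53856224142400, 391·371133²=53856224142399, difference 1.
n=2: (7338680,371133)∘(7338680,371133) = (7338680·7338680+391·371133·371133, 7338680·371133+371133·7338680) = (107712448284799,5447252648880)

7338680 371133
107712448284799 5447252648880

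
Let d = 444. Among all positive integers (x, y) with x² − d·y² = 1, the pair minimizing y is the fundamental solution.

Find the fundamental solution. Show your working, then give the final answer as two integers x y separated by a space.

d=444: √d = [21; 14,42] (ℓ=2, even), read p_1/q_1
a_0=21:  p_0=21·1+0=21,  q_0=21·0+1=1
a_1=14:  p_1=14·21+1=295,  q_1=14·1+0=14
(x₁, y₁) = (295, 14);  295² − 444·14² = 1 ✓

295 14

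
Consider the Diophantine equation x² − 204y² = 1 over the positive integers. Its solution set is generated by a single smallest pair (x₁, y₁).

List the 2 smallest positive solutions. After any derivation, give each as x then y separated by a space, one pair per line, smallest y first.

√204 = [14; 3,1,1,6,1,1,3,28, …], period ℓ=8 (even) → k=7
i=0: a=14 ⇒ p=14, q=1
…
i=3: a=1 ⇒ p=100, q=7
…
i=5: a=1 ⇒ p=757, q=53
i=6: a=1 ⇒ p=1414, q=99
i=7: a=3 ⇒ p=4999, q=350
fundamental: x₁=4999, y₁=350  (since 24990001 − 204·122500 = 1)
(4999+350√204)^2 = 49980001 + 3499300√204

4999 350
49980001 3499300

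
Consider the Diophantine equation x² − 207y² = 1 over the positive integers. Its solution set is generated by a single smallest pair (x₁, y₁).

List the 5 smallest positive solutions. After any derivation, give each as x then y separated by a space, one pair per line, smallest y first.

[14; 2,1,1,2,1,1,2,28] for √207; ℓ=8 ⇒ convergent index 7
step 0: (14, 1)  from 14·(1,0) + (0,1)
…
step 6: (446, 31)  from 1·(259,18) + (187,13)
step 7: (1151, 80)  from 2·(446,31) + (259,18)
(x₁, y₁) = (1151, 80);  1151² − 207·80² = 1 ✓
(x_2, y_2) = (1151·1151 + 207·80·80, 1151·80 + 80·1151) = (2649601, 184160)
(x_3, y_3) = (1151·2649601 + 207·80·184160, 1151·184160 + 80·2649601) = (6099380351, 423936240)
(x_4, y_4) = (1151·6099380351 + 207·80·423936240, 1151·423936240 + 80·6099380351) = (14040770918401, 975901040320)
(x_5, y_5) = (1151·14040770918401 + 207·80·975901040320, 1151·975901040320 + 80·14040770918401) = (32321848554778751, 2246523770880400)

1151 80
2649601 184160
6099380351 423936240
14040770918401 975901040320
32321848554778751 2246523770880400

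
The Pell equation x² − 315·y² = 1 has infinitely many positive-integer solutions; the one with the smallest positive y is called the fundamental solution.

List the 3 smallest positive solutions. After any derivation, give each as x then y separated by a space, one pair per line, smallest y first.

71 4
10081 568
1431431 80652

√315 → a₀=17, period (1,2,1,34); ℓ=4 even so k=3
i=0: a=17 ⇒ p=17, q=1
i=1: a=1 ⇒ p=18, q=1
i=2: a=2 ⇒ p=53, q=3
i=3: a=1 ⇒ p=71, q=4
fundamental: x₁=71, y₁=4  (since 5041 − 315·16 = 1)
(x_2, y_2) = (71·71 + 315·4·4, 71·4 + 4·71) = (10081, 568)
(x_3, y_3) = (71·10081 + 315·4·568, 71·568 + 4·10081) = (1431431, 80652)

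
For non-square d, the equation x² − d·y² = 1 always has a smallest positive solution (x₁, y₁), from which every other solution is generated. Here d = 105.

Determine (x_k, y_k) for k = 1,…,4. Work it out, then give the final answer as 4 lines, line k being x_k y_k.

41 4
3361 328
275561 26892
22592641 2204816

√105 = [10; 4,20, …], period ℓ=2 (even) → k=1
a_0=10:  p_0=10·1+0=10,  q_0=10·0+1=1
a_1=4:  p_1=4·10+1=41,  q_1=4·1+0=4
(x₁, y₁) = (41, 4);  41² − 105·4² = 1 ✓
(41+4√105)^2 = 3361 + 328√105
(41+4√105)^3 = 275561 + 26892√105
(41+4√105)^4 = 22592641 + 2204816√105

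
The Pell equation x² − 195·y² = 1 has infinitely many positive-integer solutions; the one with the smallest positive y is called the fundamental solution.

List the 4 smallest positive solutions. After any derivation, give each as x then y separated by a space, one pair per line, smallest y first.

14 1
391 28
10934 783
305761 21896

√195 → a₀=13, period (1,26); ℓ=2 even so k=1
a_0=13:  p_0=13·1+0=13,  q_0=13·0+1=1
a_1=1:  p_1=1·13+1=14,  q_1=1·1+0=1
(x₁, y₁) = (14, 1);  14² − 195·1² = 1 ✓
n=2: (14,1)∘(14,1) = (14·14+195·1·1, 14·1+1·14) = (391,28)
n=3: (391,28)∘(14,1) = (14·391+195·1·28, 14·28+1·391) = (10934,783)
n=4: (10934,783)∘(14,1) = (14·10934+195·1·783, 14·783+1·10934) = (305761,21896)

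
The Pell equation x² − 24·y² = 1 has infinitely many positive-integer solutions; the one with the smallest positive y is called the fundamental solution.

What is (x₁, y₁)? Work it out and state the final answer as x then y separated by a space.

5 1

[4; 1,8] for √24; ℓ=2 ⇒ convergent index 1
k=0  a_k=4  p_k/q_k = 4/1
k=1  a_k=1  p_k/q_k = 5/1
(x₁, y₁) = (5, 1);  5² − 24·1² = 1 ✓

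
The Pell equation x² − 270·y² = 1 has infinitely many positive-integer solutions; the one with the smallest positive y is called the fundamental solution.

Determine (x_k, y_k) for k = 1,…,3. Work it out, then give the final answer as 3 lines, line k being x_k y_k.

√270 = [16; 2,3,6,3,2,32, …], period ℓ=6 (even) → k=5
k=0  a_k=16  p_k/q_k = 16/1
…
k=2  a_k=3  p_k/q_k = 115/7
k=3  a_k=6  p_k/q_k = 723/44
k=4  a_k=3  p_k/q_k = 2284/139
k=5  a_k=2  p_k/q_k = 5291/322
(x₁, y₁) = (5291, 322);  5291² − 270·322² = 1 ✓
k=2:  x_2 = 5291·5291+270·322·322 = 55989361,  y_2 = 5291·322+322·5291 = 3407404
k=3:  x_3 = 5291·55989361+270·322·3407404 = 592479412811,  y_3 = 5291·3407404+322·55989361 = 36057148806

5291 322
55989361 3407404
592479412811 36057148806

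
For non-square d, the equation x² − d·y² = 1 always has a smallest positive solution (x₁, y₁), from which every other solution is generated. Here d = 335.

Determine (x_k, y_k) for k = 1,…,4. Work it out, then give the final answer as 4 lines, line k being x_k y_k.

604 33
729631 39864
881393644 48155679
1064722792321 58172020368

√335 = [18; 3,3,3,36, …], period ℓ=4 (even) → k=3
step 0: (18, 1)  from 18·(1,0) + (0,1)
…
step 2: (183, 10)  from 3·(55,3) + (18,1)
step 3: (604, 33)  from 3·(183,10) + (55,3)
fundamental: x₁=604, y₁=33  (since 364816 − 335·1089 = 1)
(604+33√335)^2 = 729631 + 39864√335
(604+33√335)^3 = 881393644 + 48155679√335
(604+33√335)^4 = 1064722792321 + 58172020368√335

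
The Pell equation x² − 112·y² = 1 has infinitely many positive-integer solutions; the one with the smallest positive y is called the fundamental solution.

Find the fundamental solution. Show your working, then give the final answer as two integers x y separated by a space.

127 12

[10; 1,1,2,1,1,20] for √112; ℓ=6 ⇒ convergent index 5
a_0=10:  p_0=10·1+0=10,  q_0=10·0+1=1
…
a_2=1:  p_2=1·11+10=21,  q_2=1·1+1=2
…
a_4=1:  p_4=1·53+21=74,  q_4=1·5+2=7
a_5=1:  p_5=1·74+53=127,  q_5=1·7+5=12
(x₁, y₁) = (127, 12);  127² − 112·12² = 1 ✓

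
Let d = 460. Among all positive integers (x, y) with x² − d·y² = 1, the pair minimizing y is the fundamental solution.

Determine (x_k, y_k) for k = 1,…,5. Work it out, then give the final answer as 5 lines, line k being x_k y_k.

2535751 118230
12860066268001 599603681460
65219851798297071751 3040891269731634690
330762608834754335913072001 15421886156225925189922920
1677463232230609064240018182143751 78212126485069051161274736991150

√460 → a₀=21, period (2,4,3,1,2,10,2,1,3,4,2,42); ℓ=12 even so k=11
i=0: a=21 ⇒ p=21, q=1
…
i=2: a=4 ⇒ p=193, q=9
…
i=5: a=2 ⇒ p=2252, q=105
…
i=7: a=2 ⇒ p=48922, q=2281
…
i=9: a=3 ⇒ p=265693, q=12388
i=10: a=4 ⇒ p=1135029, q=52921
i=11: a=2 ⇒ p=2535751, q=118230
fundamental: x₁=2535751, y₁=118230  (since 6430033134001 − 460·13978332900 = 1)
(x_2, y_2) = (2535751·2535751 + 460·118230·118230, 2535751·118230 + 118230·2535751) = (12860066268001, 599603681460)
(x_3, y_3) = (2535751·12860066268001 + 460·118230·599603681460, 2535751·599603681460 + 118230·12860066268001) = (65219851798297071751, 3040891269731634690)
(x_4, y_4) = (2535751·65219851798297071751 + 460·118230·3040891269731634690, 2535751·3040891269731634690 + 118230·65219851798297071751) = (330762608834754335913072001, 15421886156225925189922920)
(x_5, y_5) = (2535751·330762608834754335913072001 + 460·118230·15421886156225925189922920, 2535751·15421886156225925189922920 + 118230·330762608834754335913072001) = (1677463232230609064240018182143751, 78212126485069051161274736991150)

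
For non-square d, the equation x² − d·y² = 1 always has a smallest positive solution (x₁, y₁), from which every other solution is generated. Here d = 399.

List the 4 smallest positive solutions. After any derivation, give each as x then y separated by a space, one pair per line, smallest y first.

20 1
799 40
31940 1599
1276801 63920

d=399: √d = [19; 1,38] (ℓ=2, even), read p_1/q_1
a_0=19:  p_0=19·1+0=19,  q_0=19·0+1=1
a_1=1:  p_1=1·19+1=20,  q_1=1·1+0=1
→ (20, 1).  Check: 20²=400, 399·1²=399, difference 1.
(20+1√399)^2 = 799 + 40√399
(20+1√399)^3 = 31940 + 1599√399
(20+1√399)^4 = 1276801 + 63920√399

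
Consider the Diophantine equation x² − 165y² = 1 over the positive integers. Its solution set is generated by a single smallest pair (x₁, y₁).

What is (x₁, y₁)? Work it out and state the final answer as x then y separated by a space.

1079 84

√165 → a₀=12, period (1,5,2,5,1,24); ℓ=6 even so k=5
i=0: a=12 ⇒ p=12, q=1
…
i=2: a=5 ⇒ p=77, q=6
…
i=4: a=5 ⇒ p=912, q=71
i=5: a=1 ⇒ p=1079, q=84
fundamental: x₁=1079, y₁=84  (since 1164241 − 165·7056 = 1)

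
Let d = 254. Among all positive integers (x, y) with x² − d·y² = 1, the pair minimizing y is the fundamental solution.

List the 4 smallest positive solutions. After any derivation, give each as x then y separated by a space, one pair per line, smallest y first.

[15; 1,14,1,30] for √254; ℓ=4 ⇒ convergent index 3
step 0: (15, 1)  from 15·(1,0) + (0,1)
step 1: (16, 1)  from 1·(15,1) + (1,0)
step 2: (239, 15)  from 14·(16,1) + (15,1)
step 3: (255, 16)  from 1·(239,15) + (16,1)
(x₁, y₁) = (255, 16);  255² − 254·16² = 1 ✓
k=2:  x_2 = 255·255+254·16·16 = 130049,  y_2 = 255·16+16·255 = 8160
k=3:  x_3 = 255·130049+254·16·8160 = 66324735,  y_3 = 255·8160+16·130049 = 4161584
k=4:  x_4 = 255·66324735+254·16·4161584 = 33825484801,  y_4 = 255·4161584+16·66324735 = 2122399680

255 16
130049 8160
66324735 4161584
33825484801 2122399680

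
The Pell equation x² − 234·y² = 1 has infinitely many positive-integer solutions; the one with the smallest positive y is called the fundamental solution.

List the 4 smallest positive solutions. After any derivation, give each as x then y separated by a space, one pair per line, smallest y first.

√234 = [15; 3,2,1,2,1,2,3,30, …], period ℓ=8 (even) → k=7
k=0  a_k=15  p_k/q_k = 15/1
…
k=2  a_k=2  p_k/q_k = 107/7
…
k=6  a_k=2  p_k/q_k = 1545/101
k=7  a_k=3  p_k/q_k = 5201/340
(x₁, y₁) = (5201, 340);  5201² − 234·340² = 1 ✓
(5201+340√234)^2 = 54100801 + 3536680√234
(5201+340√234)^3 = 562756526801 + 36788545020√234
(5201+340√234)^4 = 5853793337683201 + 382674441761360√234

5201 340
54100801 3536680
562756526801 36788545020
5853793337683201 382674441761360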